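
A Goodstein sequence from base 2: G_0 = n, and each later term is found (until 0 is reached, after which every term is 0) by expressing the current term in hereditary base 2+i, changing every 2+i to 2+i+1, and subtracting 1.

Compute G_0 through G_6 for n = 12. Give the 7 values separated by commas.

12, 107, 1065, 15685, 280019, 5764910, 134217867

12 —HB2→ 2^(2 + 1) + 2^2 —bump→ 3^(3 + 1) + 3^3 = 108 —(−1)→ 107
107 —HB3→ 3^(3 + 1) + 2·3^2 + 2·3 + 2 —bump→ 4^(4 + 1) + 2·4^2 + 2·4 + 2 = 1066 —(−1)→ 1065
1065 —HB4→ 4^(4 + 1) + 2·4^2 + 2·4 + 1 —bump→ 5^(5 + 1) + 2·5^2 + 2·5 + 1 = 15686 —(−1)→ 15685
15685 —HB5→ 5^(5 + 1) + 2·5^2 + 2·5 —bump→ 6^(6 + 1) + 2·6^2 + 2·6 = 280020 —(−1)→ 280019
280019 —HB6→ 6^(6 + 1) + 2·6^2 + 6 + 5 —bump→ 7^(7 + 1) + 2·7^2 + 7 + 5 = 5764911 —(−1)→ 5764910
5764910 —HB7→ 7^(7 + 1) + 2·7^2 + 7 + 4 —bump→ 8^(8 + 1) + 2·8^2 + 8 + 4 = 134217868 —(−1)→ 134217867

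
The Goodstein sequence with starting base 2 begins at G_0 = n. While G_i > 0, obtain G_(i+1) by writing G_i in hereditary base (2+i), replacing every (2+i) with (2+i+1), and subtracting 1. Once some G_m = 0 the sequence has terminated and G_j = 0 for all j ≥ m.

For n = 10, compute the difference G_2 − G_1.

942

step 0: 10 = 2^(2 + 1) + 2; sub 3 for 2: 3^(3 + 1) + 3; = 84; G_1 = 84−1 = 83
step 1: 83 = 3^(3 + 1) + 2; sub 4 for 3: 4^(4 + 1) + 2; = 1026; G_2 = 1026−1 = 1025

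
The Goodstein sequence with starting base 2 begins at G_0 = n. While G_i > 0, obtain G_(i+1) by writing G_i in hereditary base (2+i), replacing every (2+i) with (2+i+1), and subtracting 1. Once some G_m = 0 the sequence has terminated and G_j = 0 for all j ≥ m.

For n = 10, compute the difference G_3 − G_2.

14600

[0] 10 ≡ 2^(2 + 1) + 2 (base 2). Lift 3: 84. −1: 83.
[1] 83 ≡ 3^(3 + 1) + 2 (base 3). Lift 4: 1026. −1: 1025.
[2] 1025 ≡ 4^(4 + 1) + 1 (base 4). Lift 5: 15626. −1: 15625.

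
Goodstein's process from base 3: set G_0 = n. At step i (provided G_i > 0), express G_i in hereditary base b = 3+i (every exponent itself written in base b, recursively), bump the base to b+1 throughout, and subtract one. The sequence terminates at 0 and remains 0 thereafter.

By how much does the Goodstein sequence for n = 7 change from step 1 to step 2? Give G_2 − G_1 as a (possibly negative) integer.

1

(0) 7|_3 = 2·3 + 1 ↦ 2·4 + 1|_4 = 9 ⇒ 8
(1) 8|_4 = 2·4 ↦ 2·5|_5 = 10 ⇒ 9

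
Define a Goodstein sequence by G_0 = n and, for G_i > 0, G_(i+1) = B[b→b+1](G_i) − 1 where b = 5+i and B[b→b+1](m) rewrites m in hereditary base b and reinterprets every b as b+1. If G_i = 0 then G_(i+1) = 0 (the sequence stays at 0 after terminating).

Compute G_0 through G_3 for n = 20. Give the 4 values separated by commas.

20, 23, 25, 27

i=0: 20 = 4·5 (b=5); 5→6: 4·6 = 24; 24−1 = 23
i=1: 23 = 3·6 + 5 (b=6); 6→7: 3·7 + 5 = 26; 26−1 = 25
i=2: 25 = 3·7 + 4 (b=7); 7→8: 3·8 + 4 = 28; 28−1 = 27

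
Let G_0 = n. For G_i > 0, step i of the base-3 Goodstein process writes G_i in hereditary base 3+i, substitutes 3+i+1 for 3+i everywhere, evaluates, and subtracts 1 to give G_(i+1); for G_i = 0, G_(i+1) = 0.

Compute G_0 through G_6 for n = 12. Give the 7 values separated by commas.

step 0: 12 = 3^2 + 3; sub 4 for 3: 4^2 + 4; = 20; G_1 = 20−1 = 19
step 1: 19 = 4^2 + 3; sub 5 for 4: 5^2 + 3; = 28; G_2 = 28−1 = 27
step 2: 27 = 5^2 + 2; sub 6 for 5: 6^2 + 2; = 38; G_3 = 38−1 = 37
step 3: 37 = 6^2 + 1; sub 7 for 6: 7^2 + 1; = 50; G_4 = 50−1 = 49
step 4: 49 = 7^2; sub 8 for 7: 8^2; = 64; G_5 = 64−1 = 63
step 5: 63 = 7·8 + 7; sub 9 for 8: 7·9 + 7; = 70; G_6 = 70−1 = 69

12, 19, 27, 37, 49, 63, 69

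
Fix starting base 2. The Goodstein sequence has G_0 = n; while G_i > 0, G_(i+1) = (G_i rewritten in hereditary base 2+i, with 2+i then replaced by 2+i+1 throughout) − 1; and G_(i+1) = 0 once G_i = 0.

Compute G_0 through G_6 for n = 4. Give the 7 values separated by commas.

i=0: 4 = 2^2 (b=2); 2→3: 3^3 = 27; 27−1 = 26
i=1: 26 = 2·3^2 + 2·3 + 2 (b=3); 3→4: 2·4^2 + 2·4 + 2 = 42; 42−1 = 41
i=2: 41 = 2·4^2 + 2·4 + 1 (b=4); 4→5: 2·5^2 + 2·5 + 1 = 61; 61−1 = 60
i=3: 60 = 2·5^2 + 2·5 (b=5); 5→6: 2·6^2 + 2·6 = 84; 84−1 = 83
i=4: 83 = 2·6^2 + 6 + 5 (b=6); 6→7: 2·7^2 + 7 + 5 = 110; 110−1 = 109
i=5: 109 = 2·7^2 + 7 + 4 (b=7); 7→8: 2·8^2 + 8 + 4 = 140; 140−1 = 139

4, 26, 41, 60, 83, 109, 139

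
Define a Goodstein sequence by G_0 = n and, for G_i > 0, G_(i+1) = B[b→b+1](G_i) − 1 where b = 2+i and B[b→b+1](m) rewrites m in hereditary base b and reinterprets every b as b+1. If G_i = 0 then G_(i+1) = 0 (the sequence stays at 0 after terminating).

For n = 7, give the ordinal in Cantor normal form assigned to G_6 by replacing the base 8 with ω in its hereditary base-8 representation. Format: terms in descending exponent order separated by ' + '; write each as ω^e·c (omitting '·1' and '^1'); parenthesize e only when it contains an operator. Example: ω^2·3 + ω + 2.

ω^7·7 + ω^6·7 + ω^5·7 + ω^4·7 + ω^3·7 + ω^2·7 + ω·7 + 7

G_0 = 7. HB_2(7) = 2^2 + 2 + 1. Bump = 31. G_1 = 30.
G_1 = 30. HB_3(30) = 3^3 + 3. Bump = 260. G_2 = 259.
G_2 = 259. HB_4(259) = 4^4 + 3. Bump = 3128. G_3 = 3127.
G_3 = 3127. HB_5(3127) = 5^5 + 2. Bump = 46658. G_4 = 46657.
G_4 = 46657. HB_6(46657) = 6^6 + 1. Bump = 823544. G_5 = 823543.
G_5 = 823543. HB_7(823543) = 7^7. Bump = 16777216. G_6 = 16777215.
G_6 = 16777215. HB_8(16777215) = 7·8^7 + 7·8^6 + 7·8^5 + 7·8^4 + 7·8^3 + 7·8^2 + 7·8 + 7. Bump = 37665880. G_7 = 37665879.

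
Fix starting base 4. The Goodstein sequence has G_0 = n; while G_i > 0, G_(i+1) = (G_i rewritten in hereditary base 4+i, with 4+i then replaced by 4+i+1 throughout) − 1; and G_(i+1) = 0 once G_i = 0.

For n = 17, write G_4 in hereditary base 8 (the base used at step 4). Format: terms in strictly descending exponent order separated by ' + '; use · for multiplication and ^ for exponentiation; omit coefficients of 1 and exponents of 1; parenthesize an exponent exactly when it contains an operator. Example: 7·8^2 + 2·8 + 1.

5·8 + 3

G_0 = 17. HB_4(17) = 4^2 + 1. Bump = 26. G_1 = 25.
G_1 = 25. HB_5(25) = 5^2. Bump = 36. G_2 = 35.
G_2 = 35. HB_6(35) = 5·6 + 5. Bump = 40. G_3 = 39.
G_3 = 39. HB_7(39) = 5·7 + 4. Bump = 44. G_4 = 43.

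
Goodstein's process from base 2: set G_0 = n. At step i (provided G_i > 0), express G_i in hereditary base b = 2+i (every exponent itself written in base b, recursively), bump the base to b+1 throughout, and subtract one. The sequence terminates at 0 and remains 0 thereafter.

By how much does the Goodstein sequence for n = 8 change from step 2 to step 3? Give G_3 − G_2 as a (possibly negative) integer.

5757

G_0 = 8. HB_2(8) = 2^(2 + 1). Bump = 81. G_1 = 80.
G_1 = 80. HB_3(80) = 2·3^3 + 2·3^2 + 2·3 + 2. Bump = 554. G_2 = 553.
G_2 = 553. HB_4(553) = 2·4^4 + 2·4^2 + 2·4 + 1. Bump = 6311. G_3 = 6310.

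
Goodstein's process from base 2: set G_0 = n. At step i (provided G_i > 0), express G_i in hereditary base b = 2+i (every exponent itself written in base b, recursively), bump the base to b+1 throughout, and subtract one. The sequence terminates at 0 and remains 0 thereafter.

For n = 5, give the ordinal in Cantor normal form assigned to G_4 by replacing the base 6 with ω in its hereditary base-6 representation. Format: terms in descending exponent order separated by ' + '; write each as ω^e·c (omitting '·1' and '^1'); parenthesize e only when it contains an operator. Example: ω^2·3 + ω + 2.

ω^3·3 + ω^2·3 + ω·3 + 1

[0] 5 ≡ 2^2 + 1 (base 2). Lift 3: 28. −1: 27.
[1] 27 ≡ 3^3 (base 3). Lift 4: 256. −1: 255.
[2] 255 ≡ 3·4^3 + 3·4^2 + 3·4 + 3 (base 4). Lift 5: 468. −1: 467.
[3] 467 ≡ 3·5^3 + 3·5^2 + 3·5 + 2 (base 5). Lift 6: 776. −1: 775.
[4] 775 ≡ 3·6^3 + 3·6^2 + 3·6 + 1 (base 6). Lift 7: 1198. −1: 1197.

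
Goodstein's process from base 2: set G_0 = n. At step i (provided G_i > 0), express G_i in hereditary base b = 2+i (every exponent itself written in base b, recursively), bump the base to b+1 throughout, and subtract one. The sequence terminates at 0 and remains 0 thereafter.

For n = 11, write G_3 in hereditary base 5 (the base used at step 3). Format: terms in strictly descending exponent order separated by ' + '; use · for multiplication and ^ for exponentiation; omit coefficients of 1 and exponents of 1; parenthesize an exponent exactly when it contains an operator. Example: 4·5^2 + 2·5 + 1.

5^(5 + 1) + 2

[0] 11 ≡ 2^(2 + 1) + 2 + 1 (base 2). Lift 3: 85. −1: 84.
[1] 84 ≡ 3^(3 + 1) + 3 (base 3). Lift 4: 1028. −1: 1027.
[2] 1027 ≡ 4^(4 + 1) + 3 (base 4). Lift 5: 15628. −1: 15627.
[3] 15627 ≡ 5^(5 + 1) + 2 (base 5). Lift 6: 279938. −1: 279937.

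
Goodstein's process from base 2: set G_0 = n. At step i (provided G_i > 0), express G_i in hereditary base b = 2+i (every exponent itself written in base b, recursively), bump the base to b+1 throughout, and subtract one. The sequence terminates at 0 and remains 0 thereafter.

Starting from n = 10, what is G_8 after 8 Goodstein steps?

50000555551

(0) 10|_2 = 2^(2 + 1) + 2 ↦ 3^(3 + 1) + 3|_3 = 84 ⇒ 83
(1) 83|_3 = 3^(3 + 1) + 2 ↦ 4^(4 + 1) + 2|_4 = 1026 ⇒ 1025
(2) 1025|_4 = 4^(4 + 1) + 1 ↦ 5^(5 + 1) + 1|_5 = 15626 ⇒ 15625
(3) 15625|_5 = 5^(5 + 1) ↦ 6^(6 + 1)|_6 = 279936 ⇒ 279935
(4) 279935|_6 = 5·6^6 + 5·6^5 + 5·6^4 + 5·6^3 + 5·6^2 + 5·6 + 5 ↦ 5·7^7 + 5·7^5 + 5·7^4 + 5·7^3 + 5·7^2 + 5·7 + 5|_7 = 4215755 ⇒ 4215754
(5) 4215754|_7 = 5·7^7 + 5·7^5 + 5·7^4 + 5·7^3 + 5·7^2 + 5·7 + 4 ↦ 5·8^8 + 5·8^5 + 5·8^4 + 5·8^3 + 5·8^2 + 5·8 + 4|_8 = 84073324 ⇒ 84073323
(6) 84073323|_8 = 5·8^8 + 5·8^5 + 5·8^4 + 5·8^3 + 5·8^2 + 5·8 + 3 ↦ 5·9^9 + 5·9^5 + 5·9^4 + 5·9^3 + 5·9^2 + 5·9 + 3|_9 = 1937434593 ⇒ 1937434592
(7) 1937434592|_9 = 5·9^9 + 5·9^5 + 5·9^4 + 5·9^3 + 5·9^2 + 5·9 + 2 ↦ 5·10^10 + 5·10^5 + 5·10^4 + 5·10^3 + 5·10^2 + 5·10 + 2|_10 = 50000555552 ⇒ 50000555551
(8) 50000555551|_10 = 5·10^10 + 5·10^5 + 5·10^4 + 5·10^3 + 5·10^2 + 5·10 + 1 ↦ 5·11^11 + 5·11^5 + 5·11^4 + 5·11^3 + 5·11^2 + 5·11 + 1|_11 = 1426559238831 ⇒ 1426559238830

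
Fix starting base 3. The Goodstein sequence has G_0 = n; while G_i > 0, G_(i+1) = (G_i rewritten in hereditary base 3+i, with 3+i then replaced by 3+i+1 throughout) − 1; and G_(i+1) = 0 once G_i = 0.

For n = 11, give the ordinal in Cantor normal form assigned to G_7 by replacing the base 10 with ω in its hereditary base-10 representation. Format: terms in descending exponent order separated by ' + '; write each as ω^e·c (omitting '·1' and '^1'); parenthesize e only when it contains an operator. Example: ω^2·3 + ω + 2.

ω·5 + 1

[0] 11 ≡ 3^2 + 2 (base 3). Lift 4: 18. −1: 17.
[1] 17 ≡ 4^2 + 1 (base 4). Lift 5: 26. −1: 25.
[2] 25 ≡ 5^2 (base 5). Lift 6: 36. −1: 35.
[3] 35 ≡ 5·6 + 5 (base 6). Lift 7: 40. −1: 39.
[4] 39 ≡ 5·7 + 4 (base 7). Lift 8: 44. −1: 43.
[5] 43 ≡ 5·8 + 3 (base 8). Lift 9: 48. −1: 47.
[6] 47 ≡ 5·9 + 2 (base 9). Lift 10: 52. −1: 51.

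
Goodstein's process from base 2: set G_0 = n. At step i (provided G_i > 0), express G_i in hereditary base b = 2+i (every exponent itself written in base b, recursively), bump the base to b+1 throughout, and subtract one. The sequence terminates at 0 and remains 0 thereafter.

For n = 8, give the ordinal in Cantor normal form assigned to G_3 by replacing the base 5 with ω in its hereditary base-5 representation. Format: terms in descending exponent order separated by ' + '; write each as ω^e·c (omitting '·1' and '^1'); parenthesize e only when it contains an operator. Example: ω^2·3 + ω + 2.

ω^ω·2 + ω^2·2 + ω·2

G_0=8  [base 2] 2^(2 + 1)  →[2↦3]→  3^(3 + 1) = 81  −1 ⇒ G_1=80
G_1=80  [base 3] 2·3^3 + 2·3^2 + 2·3 + 2  →[3↦4]→  2·4^4 + 2·4^2 + 2·4 + 2 = 554  −1 ⇒ G_2=553
G_2=553  [base 4] 2·4^4 + 2·4^2 + 2·4 + 1  →[4↦5]→  2·5^5 + 2·5^2 + 2·5 + 1 = 6311  −1 ⇒ G_3=6310
G_3=6310  [base 5] 2·5^5 + 2·5^2 + 2·5  →[5↦6]→  2·6^6 + 2·6^2 + 2·6 = 93396  −1 ⇒ G_4=93395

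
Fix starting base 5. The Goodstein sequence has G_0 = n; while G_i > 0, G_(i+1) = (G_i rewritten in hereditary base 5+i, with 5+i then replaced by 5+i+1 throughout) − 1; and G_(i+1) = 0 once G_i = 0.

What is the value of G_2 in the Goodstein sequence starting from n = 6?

6

G_0 = 6. HB_5(6) = 5 + 1. Bump = 7. G_1 = 6.
G_1 = 6. HB_6(6) = 6. Bump = 7. G_2 = 6.
G_2 = 6. HB_7(6) = 6. Bump = 6. G_3 = 5.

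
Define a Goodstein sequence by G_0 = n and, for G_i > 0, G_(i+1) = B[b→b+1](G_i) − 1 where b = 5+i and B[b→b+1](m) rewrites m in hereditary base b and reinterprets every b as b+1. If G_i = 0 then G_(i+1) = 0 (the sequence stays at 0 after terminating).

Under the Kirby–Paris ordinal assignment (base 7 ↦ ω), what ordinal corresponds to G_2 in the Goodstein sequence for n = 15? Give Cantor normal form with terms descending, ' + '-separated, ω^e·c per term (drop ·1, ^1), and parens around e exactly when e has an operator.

G_0 = 15. HB_5(15) = 3·5. Bump = 18. G_1 = 17.
G_1 = 17. HB_6(17) = 2·6 + 5. Bump = 19. G_2 = 18.
G_2 = 18. HB_7(18) = 2·7 + 4. Bump = 20. G_3 = 19.

ω·2 + 4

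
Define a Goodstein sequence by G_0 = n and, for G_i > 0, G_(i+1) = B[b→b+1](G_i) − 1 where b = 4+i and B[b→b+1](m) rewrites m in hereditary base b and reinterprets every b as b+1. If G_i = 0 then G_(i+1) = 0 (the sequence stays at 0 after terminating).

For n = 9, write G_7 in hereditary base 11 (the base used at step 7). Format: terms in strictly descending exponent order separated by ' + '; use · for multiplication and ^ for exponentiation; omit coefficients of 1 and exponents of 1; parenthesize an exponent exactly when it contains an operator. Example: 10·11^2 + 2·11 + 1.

11

G_0=9  [base 4] 2·4 + 1  →[4↦5]→  2·5 + 1 = 11  −1 ⇒ G_1=10
G_1=10  [base 5] 2·5  →[5↦6]→  2·6 = 12  −1 ⇒ G_2=11
G_2=11  [base 6] 6 + 5  →[6↦7]→  7 + 5 = 12  −1 ⇒ G_3=11
G_3=11  [base 7] 7 + 4  →[7↦8]→  8 + 4 = 12  −1 ⇒ G_4=11
G_4=11  [base 8] 8 + 3  →[8↦9]→  9 + 3 = 12  −1 ⇒ G_5=11
G_5=11  [base 9] 9 + 2  →[9↦10]→  10 + 2 = 12  −1 ⇒ G_6=11
G_6=11  [base 10] 10 + 1  →[10↦11]→  11 + 1 = 12  −1 ⇒ G_7=11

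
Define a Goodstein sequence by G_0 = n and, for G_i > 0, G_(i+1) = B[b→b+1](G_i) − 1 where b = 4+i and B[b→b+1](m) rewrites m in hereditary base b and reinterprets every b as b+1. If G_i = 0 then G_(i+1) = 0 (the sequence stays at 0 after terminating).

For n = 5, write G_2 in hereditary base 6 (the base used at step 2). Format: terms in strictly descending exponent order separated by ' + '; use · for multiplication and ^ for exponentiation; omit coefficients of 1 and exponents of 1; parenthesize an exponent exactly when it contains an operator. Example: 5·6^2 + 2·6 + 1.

5

step 0: 5 = 4 + 1; sub 5 for 4: 5 + 1; = 6; G_1 = 6−1 = 5
step 1: 5 = 5; sub 6 for 5: 6; = 6; G_2 = 6−1 = 5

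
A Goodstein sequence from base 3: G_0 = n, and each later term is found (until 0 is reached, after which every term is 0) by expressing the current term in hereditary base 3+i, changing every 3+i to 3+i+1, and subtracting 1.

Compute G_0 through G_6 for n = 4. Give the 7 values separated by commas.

4, 4, 4, 3, 2, 1, 0

(0) 4|_3 = 3 + 1 ↦ 4 + 1|_4 = 5 ⇒ 4
(1) 4|_4 = 4 ↦ 5|_5 = 5 ⇒ 4
(2) 4|_5 = 4 ↦ 4|_6 = 4 ⇒ 3
(3) 3|_6 = 3 ↦ 3|_7 = 3 ⇒ 2
(4) 2|_7 = 2 ↦ 2|_8 = 2 ⇒ 1
(5) 1|_8 = 1 ↦ 1|_9 = 1 ⇒ 0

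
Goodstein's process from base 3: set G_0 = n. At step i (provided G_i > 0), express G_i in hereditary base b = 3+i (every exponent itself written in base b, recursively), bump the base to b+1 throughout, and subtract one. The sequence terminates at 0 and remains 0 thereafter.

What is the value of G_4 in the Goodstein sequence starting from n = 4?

2

i=0: 4 = 3 + 1 (b=3); 3→4: 4 + 1 = 5; 5−1 = 4
i=1: 4 = 4 (b=4); 4→5: 5 = 5; 5−1 = 4
i=2: 4 = 4 (b=5); 5→6: 4 = 4; 4−1 = 3
i=3: 3 = 3 (b=6); 6→7: 3 = 3; 3−1 = 2
i=4: 2 = 2 (b=7); 7→8: 2 = 2; 2−1 = 1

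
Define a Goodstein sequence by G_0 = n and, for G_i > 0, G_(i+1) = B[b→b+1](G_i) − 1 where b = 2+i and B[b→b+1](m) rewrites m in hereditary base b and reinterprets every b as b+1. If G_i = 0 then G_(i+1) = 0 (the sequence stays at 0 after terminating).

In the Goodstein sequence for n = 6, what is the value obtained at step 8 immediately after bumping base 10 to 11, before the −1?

885776

base 2: 6 = 2^2 + 2; at 3: 3^3 + 3 = 30; next = 29
base 3: 29 = 3^3 + 2; at 4: 4^4 + 2 = 258; next = 257
base 4: 257 = 4^4 + 1; at 5: 5^5 + 1 = 3126; next = 3125
base 5: 3125 = 5^5; at 6: 6^6 = 46656; next = 46655
base 6: 46655 = 5·6^5 + 5·6^4 + 5·6^3 + 5·6^2 + 5·6 + 5; at 7: 5·7^5 + 5·7^4 + 5·7^3 + 5·7^2 + 5·7 + 5 = 98040; next = 98039
base 7: 98039 = 5·7^5 + 5·7^4 + 5·7^3 + 5·7^2 + 5·7 + 4; at 8: 5·8^5 + 5·8^4 + 5·8^3 + 5·8^2 + 5·8 + 4 = 187244; next = 187243
base 8: 187243 = 5·8^5 + 5·8^4 + 5·8^3 + 5·8^2 + 5·8 + 3; at 9: 5·9^5 + 5·9^4 + 5·9^3 + 5·9^2 + 5·9 + 3 = 332148; next = 332147
base 9: 332147 = 5·9^5 + 5·9^4 + 5·9^3 + 5·9^2 + 5·9 + 2; at 10: 5·10^5 + 5·10^4 + 5·10^3 + 5·10^2 + 5·10 + 2 = 555552; next = 555551
base 10: 555551 = 5·10^5 + 5·10^4 + 5·10^3 + 5·10^2 + 5·10 + 1; at 11: 5·11^5 + 5·11^4 + 5·11^3 + 5·11^2 + 5·11 + 1 = 885776; next = 885775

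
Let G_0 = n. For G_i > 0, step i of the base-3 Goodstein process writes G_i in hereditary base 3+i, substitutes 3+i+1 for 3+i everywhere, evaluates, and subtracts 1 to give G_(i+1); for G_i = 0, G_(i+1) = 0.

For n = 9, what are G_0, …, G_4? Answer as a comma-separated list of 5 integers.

9, 15, 17, 19, 21

i=0: 9 = 3^2 (b=3); 3→4: 4^2 = 16; 16−1 = 15
i=1: 15 = 3·4 + 3 (b=4); 4→5: 3·5 + 3 = 18; 18−1 = 17
i=2: 17 = 3·5 + 2 (b=5); 5→6: 3·6 + 2 = 20; 20−1 = 19
i=3: 19 = 3·6 + 1 (b=6); 6→7: 3·7 + 1 = 22; 22−1 = 21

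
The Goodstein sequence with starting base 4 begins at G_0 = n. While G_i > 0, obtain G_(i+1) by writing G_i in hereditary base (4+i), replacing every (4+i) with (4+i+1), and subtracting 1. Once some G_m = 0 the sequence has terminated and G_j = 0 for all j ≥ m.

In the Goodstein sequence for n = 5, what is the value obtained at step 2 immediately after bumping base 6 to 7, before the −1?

5

5 —HB4→ 4 + 1 —bump→ 5 + 1 = 6 —(−1)→ 5
5 —HB5→ 5 —bump→ 6 = 6 —(−1)→ 5
5 —HB6→ 5 —bump→ 5 = 5 —(−1)→ 4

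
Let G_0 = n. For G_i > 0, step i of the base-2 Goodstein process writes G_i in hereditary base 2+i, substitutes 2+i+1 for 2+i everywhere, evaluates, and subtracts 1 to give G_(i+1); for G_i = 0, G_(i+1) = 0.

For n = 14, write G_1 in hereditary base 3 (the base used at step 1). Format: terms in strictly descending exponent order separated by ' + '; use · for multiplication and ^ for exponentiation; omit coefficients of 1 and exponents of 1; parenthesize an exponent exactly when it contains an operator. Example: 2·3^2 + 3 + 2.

G_0 = 14. HB_2(14) = 2^(2 + 1) + 2^2 + 2. Bump = 111. G_1 = 110.
G_1 = 110. HB_3(110) = 3^(3 + 1) + 3^3 + 2. Bump = 1282. G_2 = 1281.

3^(3 + 1) + 3^3 + 2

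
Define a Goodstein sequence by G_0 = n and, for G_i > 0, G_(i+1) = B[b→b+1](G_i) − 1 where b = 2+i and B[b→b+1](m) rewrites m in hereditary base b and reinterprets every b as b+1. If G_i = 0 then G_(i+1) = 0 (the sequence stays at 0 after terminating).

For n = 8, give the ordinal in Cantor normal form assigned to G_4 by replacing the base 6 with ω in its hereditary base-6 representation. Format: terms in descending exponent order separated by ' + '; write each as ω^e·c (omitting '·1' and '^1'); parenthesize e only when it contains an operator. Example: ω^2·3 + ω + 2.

ω^ω·2 + ω^2·2 + ω + 5

(0) 8|_2 = 2^(2 + 1) ↦ 3^(3 + 1)|_3 = 81 ⇒ 80
(1) 80|_3 = 2·3^3 + 2·3^2 + 2·3 + 2 ↦ 2·4^4 + 2·4^2 + 2·4 + 2|_4 = 554 ⇒ 553
(2) 553|_4 = 2·4^4 + 2·4^2 + 2·4 + 1 ↦ 2·5^5 + 2·5^2 + 2·5 + 1|_5 = 6311 ⇒ 6310
(3) 6310|_5 = 2·5^5 + 2·5^2 + 2·5 ↦ 2·6^6 + 2·6^2 + 2·6|_6 = 93396 ⇒ 93395
(4) 93395|_6 = 2·6^6 + 2·6^2 + 6 + 5 ↦ 2·7^7 + 2·7^2 + 7 + 5|_7 = 1647196 ⇒ 1647195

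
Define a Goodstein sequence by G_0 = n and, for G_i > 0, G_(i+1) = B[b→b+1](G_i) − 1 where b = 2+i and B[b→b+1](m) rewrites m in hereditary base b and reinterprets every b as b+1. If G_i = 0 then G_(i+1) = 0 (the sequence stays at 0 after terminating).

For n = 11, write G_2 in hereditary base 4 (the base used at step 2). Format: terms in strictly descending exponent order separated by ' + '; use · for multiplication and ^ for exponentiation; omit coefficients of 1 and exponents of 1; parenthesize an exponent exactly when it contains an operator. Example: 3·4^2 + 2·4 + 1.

step 0: 11 = 2^(2 + 1) + 2 + 1; sub 3 for 2: 3^(3 + 1) + 3 + 1; = 85; G_1 = 85−1 = 84
step 1: 84 = 3^(3 + 1) + 3; sub 4 for 3: 4^(4 + 1) + 4; = 1028; G_2 = 1028−1 = 1027
step 2: 1027 = 4^(4 + 1) + 3; sub 5 for 4: 5^(5 + 1) + 3; = 15628; G_3 = 15628−1 = 15627

4^(4 + 1) + 3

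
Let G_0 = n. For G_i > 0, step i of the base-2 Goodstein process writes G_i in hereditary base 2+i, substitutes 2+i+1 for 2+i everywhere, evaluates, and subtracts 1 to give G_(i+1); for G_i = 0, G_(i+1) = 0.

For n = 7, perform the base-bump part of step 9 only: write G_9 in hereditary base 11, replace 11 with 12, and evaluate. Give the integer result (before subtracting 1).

273624712

G_0=7  [base 2] 2^2 + 2 + 1  →[2↦3]→  3^3 + 3 + 1 = 31  −1 ⇒ G_1=30
G_1=30  [base 3] 3^3 + 3  →[3↦4]→  4^4 + 4 = 260  −1 ⇒ G_2=259
G_2=259  [base 4] 4^4 + 3  →[4↦5]→  5^5 + 3 = 3128  −1 ⇒ G_3=3127
G_3=3127  [base 5] 5^5 + 2  →[5↦6]→  6^6 + 2 = 46658  −1 ⇒ G_4=46657
G_4=46657  [base 6] 6^6 + 1  →[6↦7]→  7^7 + 1 = 823544  −1 ⇒ G_5=823543
G_5=823543  [base 7] 7^7  →[7↦8]→  8^8 = 16777216  −1 ⇒ G_6=16777215
G_6=16777215  [base 8] 7·8^7 + 7·8^6 + 7·8^5 + 7·8^4 + 7·8^3 + 7·8^2 + 7·8 + 7  →[8↦9]→  7·9^7 + 7·9^6 + 7·9^5 + 7·9^4 + 7·9^3 + 7·9^2 + 7·9 + 7 = 37665880  −1 ⇒ G_7=37665879
G_7=37665879  [base 9] 7·9^7 + 7·9^6 + 7·9^5 + 7·9^4 + 7·9^3 + 7·9^2 + 7·9 + 6  →[9↦10]→  7·10^7 + 7·10^6 + 7·10^5 + 7·10^4 + 7·10^3 + 7·10^2 + 7·10 + 6 = 77777776  −1 ⇒ G_8=77777775
G_8=77777775  [base 10] 7·10^7 + 7·10^6 + 7·10^5 + 7·10^4 + 7·10^3 + 7·10^2 + 7·10 + 5  →[10↦11]→  7·11^7 + 7·11^6 + 7·11^5 + 7·11^4 + 7·11^3 + 7·11^2 + 7·11 + 5 = 150051214  −1 ⇒ G_9=150051213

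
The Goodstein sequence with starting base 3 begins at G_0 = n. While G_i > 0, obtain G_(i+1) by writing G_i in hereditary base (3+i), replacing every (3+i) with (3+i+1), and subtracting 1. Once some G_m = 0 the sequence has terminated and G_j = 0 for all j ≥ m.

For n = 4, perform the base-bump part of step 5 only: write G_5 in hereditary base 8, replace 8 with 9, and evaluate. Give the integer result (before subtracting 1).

step 0: 4 = 3 + 1; sub 4 for 3: 4 + 1; = 5; G_1 = 5−1 = 4
step 1: 4 = 4; sub 5 for 4: 5; = 5; G_2 = 5−1 = 4
step 2: 4 = 4; sub 6 for 5: 4; = 4; G_3 = 4−1 = 3
step 3: 3 = 3; sub 7 for 6: 3; = 3; G_4 = 3−1 = 2
step 4: 2 = 2; sub 8 for 7: 2; = 2; G_5 = 2−1 = 1
step 5: 1 = 1; sub 9 for 8: 1; = 1; G_6 = 1−1 = 0

1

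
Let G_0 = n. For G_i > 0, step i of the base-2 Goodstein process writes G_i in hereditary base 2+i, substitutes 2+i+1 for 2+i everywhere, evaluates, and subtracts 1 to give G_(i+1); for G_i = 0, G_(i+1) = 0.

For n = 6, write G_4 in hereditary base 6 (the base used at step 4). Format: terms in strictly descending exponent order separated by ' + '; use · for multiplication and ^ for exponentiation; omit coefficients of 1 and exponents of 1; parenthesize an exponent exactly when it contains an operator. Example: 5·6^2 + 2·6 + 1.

(0) 6|_2 = 2^2 + 2 ↦ 3^3 + 3|_3 = 30 ⇒ 29
(1) 29|_3 = 3^3 + 2 ↦ 4^4 + 2|_4 = 258 ⇒ 257
(2) 257|_4 = 4^4 + 1 ↦ 5^5 + 1|_5 = 3126 ⇒ 3125
(3) 3125|_5 = 5^5 ↦ 6^6|_6 = 46656 ⇒ 46655
(4) 46655|_6 = 5·6^5 + 5·6^4 + 5·6^3 + 5·6^2 + 5·6 + 5 ↦ 5·7^5 + 5·7^4 + 5·7^3 + 5·7^2 + 5·7 + 5|_7 = 98040 ⇒ 98039

5·6^5 + 5·6^4 + 5·6^3 + 5·6^2 + 5·6 + 5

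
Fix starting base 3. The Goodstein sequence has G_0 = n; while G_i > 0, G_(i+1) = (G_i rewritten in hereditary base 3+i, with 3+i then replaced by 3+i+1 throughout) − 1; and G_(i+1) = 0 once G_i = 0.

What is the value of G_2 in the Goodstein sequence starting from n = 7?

step 0: 7 = 2·3 + 1; sub 4 for 3: 2·4 + 1; = 9; G_1 = 9−1 = 8
step 1: 8 = 2·4; sub 5 for 4: 2·5; = 10; G_2 = 10−1 = 9
step 2: 9 = 5 + 4; sub 6 for 5: 6 + 4; = 10; G_3 = 10−1 = 9

9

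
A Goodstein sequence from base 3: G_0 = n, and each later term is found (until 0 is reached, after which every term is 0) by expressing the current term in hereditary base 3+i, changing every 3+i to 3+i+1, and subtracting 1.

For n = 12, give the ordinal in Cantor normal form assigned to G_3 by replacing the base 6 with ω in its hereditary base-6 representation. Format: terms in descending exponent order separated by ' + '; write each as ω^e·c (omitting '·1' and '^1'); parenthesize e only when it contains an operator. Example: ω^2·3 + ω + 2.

G_0 = 12. HB_3(12) = 3^2 + 3. Bump = 20. G_1 = 19.
G_1 = 19. HB_4(19) = 4^2 + 3. Bump = 28. G_2 = 27.
G_2 = 27. HB_5(27) = 5^2 + 2. Bump = 38. G_3 = 37.
G_3 = 37. HB_6(37) = 6^2 + 1. Bump = 50. G_4 = 49.

ω^2 + 1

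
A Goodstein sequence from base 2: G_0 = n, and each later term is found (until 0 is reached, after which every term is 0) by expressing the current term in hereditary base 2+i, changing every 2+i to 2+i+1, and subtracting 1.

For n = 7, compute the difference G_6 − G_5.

15953672

[0] 7 ≡ 2^2 + 2 + 1 (base 2). Lift 3: 31. −1: 30.
[1] 30 ≡ 3^3 + 3 (base 3). Lift 4: 260. −1: 259.
[2] 259 ≡ 4^4 + 3 (base 4). Lift 5: 3128. −1: 3127.
[3] 3127 ≡ 5^5 + 2 (base 5). Lift 6: 46658. −1: 46657.
[4] 46657 ≡ 6^6 + 1 (base 6). Lift 7: 823544. −1: 823543.
[5] 823543 ≡ 7^7 (base 7). Lift 8: 16777216. −1: 16777215.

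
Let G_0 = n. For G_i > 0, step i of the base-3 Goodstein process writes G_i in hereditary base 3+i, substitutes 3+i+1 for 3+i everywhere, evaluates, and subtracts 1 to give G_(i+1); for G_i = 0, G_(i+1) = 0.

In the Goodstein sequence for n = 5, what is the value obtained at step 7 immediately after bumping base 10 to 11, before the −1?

5 —HB3→ 3 + 2 —bump→ 4 + 2 = 6 —(−1)→ 5
5 —HB4→ 4 + 1 —bump→ 5 + 1 = 6 —(−1)→ 5
5 —HB5→ 5 —bump→ 6 = 6 —(−1)→ 5
5 —HB6→ 5 —bump→ 5 = 5 —(−1)→ 4
4 —HB7→ 4 —bump→ 4 = 4 —(−1)→ 3
3 —HB8→ 3 —bump→ 3 = 3 —(−1)→ 2
2 —HB9→ 2 —bump→ 2 = 2 —(−1)→ 1
1 —HB10→ 1 —bump→ 1 = 1 —(−1)→ 0

1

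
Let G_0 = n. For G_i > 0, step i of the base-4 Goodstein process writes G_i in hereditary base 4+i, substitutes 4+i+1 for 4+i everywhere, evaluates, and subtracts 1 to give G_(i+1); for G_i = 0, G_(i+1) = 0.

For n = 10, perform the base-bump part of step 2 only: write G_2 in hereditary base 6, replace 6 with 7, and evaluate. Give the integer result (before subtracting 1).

10 —HB4→ 2·4 + 2 —bump→ 2·5 + 2 = 12 —(−1)→ 11
11 —HB5→ 2·5 + 1 —bump→ 2·6 + 1 = 13 —(−1)→ 12
12 —HB6→ 2·6 —bump→ 2·7 = 14 —(−1)→ 13

14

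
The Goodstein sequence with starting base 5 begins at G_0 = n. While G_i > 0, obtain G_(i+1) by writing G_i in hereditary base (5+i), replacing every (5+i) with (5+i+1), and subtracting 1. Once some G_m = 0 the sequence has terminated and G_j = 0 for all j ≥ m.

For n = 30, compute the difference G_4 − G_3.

16

(0) 30|_5 = 5^2 + 5 ↦ 6^2 + 6|_6 = 42 ⇒ 41
(1) 41|_6 = 6^2 + 5 ↦ 7^2 + 5|_7 = 54 ⇒ 53
(2) 53|_7 = 7^2 + 4 ↦ 8^2 + 4|_8 = 68 ⇒ 67
(3) 67|_8 = 8^2 + 3 ↦ 9^2 + 3|_9 = 84 ⇒ 83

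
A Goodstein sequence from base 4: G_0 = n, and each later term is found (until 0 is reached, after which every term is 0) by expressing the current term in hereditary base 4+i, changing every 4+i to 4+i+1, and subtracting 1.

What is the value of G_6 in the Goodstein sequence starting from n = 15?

25

step 0: 15 = 3·4 + 3; sub 5 for 4: 3·5 + 3; = 18; G_1 = 18−1 = 17
step 1: 17 = 3·5 + 2; sub 6 for 5: 3·6 + 2; = 20; G_2 = 20−1 = 19
step 2: 19 = 3·6 + 1; sub 7 for 6: 3·7 + 1; = 22; G_3 = 22−1 = 21
step 3: 21 = 3·7; sub 8 for 7: 3·8; = 24; G_4 = 24−1 = 23
step 4: 23 = 2·8 + 7; sub 9 for 8: 2·9 + 7; = 25; G_5 = 25−1 = 24
step 5: 24 = 2·9 + 6; sub 10 for 9: 2·10 + 6; = 26; G_6 = 26−1 = 25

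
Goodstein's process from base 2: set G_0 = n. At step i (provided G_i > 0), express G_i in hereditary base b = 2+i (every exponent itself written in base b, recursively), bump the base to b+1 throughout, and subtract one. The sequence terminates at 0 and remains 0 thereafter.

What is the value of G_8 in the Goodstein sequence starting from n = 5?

3325

i=0: 5 = 2^2 + 1 (b=2); 2→3: 3^3 + 1 = 28; 28−1 = 27
i=1: 27 = 3^3 (b=3); 3→4: 4^4 = 256; 256−1 = 255
i=2: 255 = 3·4^3 + 3·4^2 + 3·4 + 3 (b=4); 4→5: 3·5^3 + 3·5^2 + 3·5 + 3 = 468; 468−1 = 467
i=3: 467 = 3·5^3 + 3·5^2 + 3·5 + 2 (b=5); 5→6: 3·6^3 + 3·6^2 + 3·6 + 2 = 776; 776−1 = 775
i=4: 775 = 3·6^3 + 3·6^2 + 3·6 + 1 (b=6); 6→7: 3·7^3 + 3·7^2 + 3·7 + 1 = 1198; 1198−1 = 1197
i=5: 1197 = 3·7^3 + 3·7^2 + 3·7 (b=7); 7→8: 3·8^3 + 3·8^2 + 3·8 = 1752; 1752−1 = 1751
i=6: 1751 = 3·8^3 + 3·8^2 + 2·8 + 7 (b=8); 8→9: 3·9^3 + 3·9^2 + 2·9 + 7 = 2455; 2455−1 = 2454
i=7: 2454 = 3·9^3 + 3·9^2 + 2·9 + 6 (b=9); 9→10: 3·10^3 + 3·10^2 + 2·10 + 6 = 3326; 3326−1 = 3325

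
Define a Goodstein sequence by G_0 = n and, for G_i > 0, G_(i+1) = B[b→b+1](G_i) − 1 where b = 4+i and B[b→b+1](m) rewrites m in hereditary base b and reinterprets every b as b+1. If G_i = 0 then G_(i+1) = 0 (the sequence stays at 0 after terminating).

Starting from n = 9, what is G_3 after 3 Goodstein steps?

11

G_0=9  [base 4] 2·4 + 1  →[4↦5]→  2·5 + 1 = 11  −1 ⇒ G_1=10
G_1=10  [base 5] 2·5  →[5↦6]→  2·6 = 12  −1 ⇒ G_2=11
G_2=11  [base 6] 6 + 5  →[6↦7]→  7 + 5 = 12  −1 ⇒ G_3=11
G_3=11  [base 7] 7 + 4  →[7↦8]→  8 + 4 = 12  −1 ⇒ G_4=11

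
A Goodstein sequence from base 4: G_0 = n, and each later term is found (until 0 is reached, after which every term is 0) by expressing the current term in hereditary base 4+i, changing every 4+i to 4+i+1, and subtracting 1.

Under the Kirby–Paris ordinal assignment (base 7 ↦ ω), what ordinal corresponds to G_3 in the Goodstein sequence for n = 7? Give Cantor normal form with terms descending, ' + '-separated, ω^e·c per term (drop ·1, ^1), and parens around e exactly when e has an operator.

ω

i=0: 7 = 4 + 3 (b=4); 4→5: 5 + 3 = 8; 8−1 = 7
i=1: 7 = 5 + 2 (b=5); 5→6: 6 + 2 = 8; 8−1 = 7
i=2: 7 = 6 + 1 (b=6); 6→7: 7 + 1 = 8; 8−1 = 7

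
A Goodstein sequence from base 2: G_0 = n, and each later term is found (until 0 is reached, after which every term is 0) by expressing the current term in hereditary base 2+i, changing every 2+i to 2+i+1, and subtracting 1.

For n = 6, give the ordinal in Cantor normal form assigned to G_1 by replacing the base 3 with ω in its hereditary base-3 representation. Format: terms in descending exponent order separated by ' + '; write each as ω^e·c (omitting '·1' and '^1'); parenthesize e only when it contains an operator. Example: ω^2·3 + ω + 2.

ω^ω + 2

i=0: 6 = 2^2 + 2 (b=2); 2→3: 3^3 + 3 = 30; 30−1 = 29
i=1: 29 = 3^3 + 2 (b=3); 3→4: 4^4 + 2 = 258; 258−1 = 257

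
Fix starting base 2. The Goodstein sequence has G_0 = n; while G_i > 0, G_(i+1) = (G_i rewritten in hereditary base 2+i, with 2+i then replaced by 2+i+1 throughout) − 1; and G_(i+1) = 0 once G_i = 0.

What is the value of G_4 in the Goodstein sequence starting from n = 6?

46655

6 —HB2→ 2^2 + 2 —bump→ 3^3 + 3 = 30 —(−1)→ 29
29 —HB3→ 3^3 + 2 —bump→ 4^4 + 2 = 258 —(−1)→ 257
257 —HB4→ 4^4 + 1 —bump→ 5^5 + 1 = 3126 —(−1)→ 3125
3125 —HB5→ 5^5 —bump→ 6^6 = 46656 —(−1)→ 46655
46655 —HB6→ 5·6^5 + 5·6^4 + 5·6^3 + 5·6^2 + 5·6 + 5 —bump→ 5·7^5 + 5·7^4 + 5·7^3 + 5·7^2 + 5·7 + 5 = 98040 —(−1)→ 98039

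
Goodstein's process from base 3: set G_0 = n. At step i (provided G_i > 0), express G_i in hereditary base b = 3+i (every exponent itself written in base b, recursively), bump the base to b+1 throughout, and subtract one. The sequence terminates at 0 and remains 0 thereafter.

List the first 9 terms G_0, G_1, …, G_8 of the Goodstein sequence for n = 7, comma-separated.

G_0 = 7. HB_3(7) = 2·3 + 1. Bump = 9. G_1 = 8.
G_1 = 8. HB_4(8) = 2·4. Bump = 10. G_2 = 9.
G_2 = 9. HB_5(9) = 5 + 4. Bump = 10. G_3 = 9.
G_3 = 9. HB_6(9) = 6 + 3. Bump = 10. G_4 = 9.
G_4 = 9. HB_7(9) = 7 + 2. Bump = 10. G_5 = 9.
G_5 = 9. HB_8(9) = 8 + 1. Bump = 10. G_6 = 9.
G_6 = 9. HB_9(9) = 9. Bump = 10. G_7 = 9.
G_7 = 9. HB_10(9) = 9. Bump = 9. G_8 = 8.

7, 8, 9, 9, 9, 9, 9, 9, 8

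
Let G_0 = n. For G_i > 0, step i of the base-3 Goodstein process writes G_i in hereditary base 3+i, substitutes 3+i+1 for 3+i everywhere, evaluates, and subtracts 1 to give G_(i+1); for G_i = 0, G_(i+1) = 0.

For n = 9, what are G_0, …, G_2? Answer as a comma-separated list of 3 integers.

9, 15, 17

i=0: 9 = 3^2 (b=3); 3→4: 4^2 = 16; 16−1 = 15
i=1: 15 = 3·4 + 3 (b=4); 4→5: 3·5 + 3 = 18; 18−1 = 17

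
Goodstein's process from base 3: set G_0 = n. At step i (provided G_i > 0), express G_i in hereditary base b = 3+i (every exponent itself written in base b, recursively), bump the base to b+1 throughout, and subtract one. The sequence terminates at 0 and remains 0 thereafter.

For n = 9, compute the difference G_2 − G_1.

2

9 —HB3→ 3^2 —bump→ 4^2 = 16 —(−1)→ 15
15 —HB4→ 3·4 + 3 —bump→ 3·5 + 3 = 18 —(−1)→ 17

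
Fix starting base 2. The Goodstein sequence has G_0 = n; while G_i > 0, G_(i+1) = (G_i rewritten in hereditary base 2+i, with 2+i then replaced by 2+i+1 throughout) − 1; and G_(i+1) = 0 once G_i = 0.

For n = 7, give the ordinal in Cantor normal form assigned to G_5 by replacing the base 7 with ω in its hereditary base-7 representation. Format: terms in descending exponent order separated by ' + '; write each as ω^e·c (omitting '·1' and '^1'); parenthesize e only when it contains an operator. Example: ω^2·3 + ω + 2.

base 2: 7 = 2^2 + 2 + 1; at 3: 3^3 + 3 + 1 = 31; next = 30
base 3: 30 = 3^3 + 3; at 4: 4^4 + 4 = 260; next = 259
base 4: 259 = 4^4 + 3; at 5: 5^5 + 3 = 3128; next = 3127
base 5: 3127 = 5^5 + 2; at 6: 6^6 + 2 = 46658; next = 46657
base 6: 46657 = 6^6 + 1; at 7: 7^7 + 1 = 823544; next = 823543
base 7: 823543 = 7^7; at 8: 8^8 = 16777216; next = 16777215

ω^ω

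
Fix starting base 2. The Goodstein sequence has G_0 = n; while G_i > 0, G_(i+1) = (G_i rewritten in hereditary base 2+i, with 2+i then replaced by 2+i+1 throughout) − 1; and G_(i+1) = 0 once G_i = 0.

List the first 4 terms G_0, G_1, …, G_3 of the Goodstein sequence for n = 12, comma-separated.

[0] 12 ≡ 2^(2 + 1) + 2^2 (base 2). Lift 3: 108. −1: 107.
[1] 107 ≡ 3^(3 + 1) + 2·3^2 + 2·3 + 2 (base 3). Lift 4: 1066. −1: 1065.
[2] 1065 ≡ 4^(4 + 1) + 2·4^2 + 2·4 + 1 (base 4). Lift 5: 15686. −1: 15685.

12, 107, 1065, 15685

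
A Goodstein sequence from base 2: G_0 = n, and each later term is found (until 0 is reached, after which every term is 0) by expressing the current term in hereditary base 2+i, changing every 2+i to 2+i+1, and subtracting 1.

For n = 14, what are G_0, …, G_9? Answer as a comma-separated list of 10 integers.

step 0: 14 = 2^(2 + 1) + 2^2 + 2; sub 3 for 2: 3^(3 + 1) + 3^3 + 3; = 111; G_1 = 111−1 = 110
step 1: 110 = 3^(3 + 1) + 3^3 + 2; sub 4 for 3: 4^(4 + 1) + 4^4 + 2; = 1282; G_2 = 1282−1 = 1281
step 2: 1281 = 4^(4 + 1) + 4^4 + 1; sub 5 for 4: 5^(5 + 1) + 5^5 + 1; = 18751; G_3 = 18751−1 = 18750
step 3: 18750 = 5^(5 + 1) + 5^5; sub 6 for 5: 6^(6 + 1) + 6^6; = 326592; G_4 = 326592−1 = 326591
step 4: 326591 = 6^(6 + 1) + 5·6^5 + 5·6^4 + 5·6^3 + 5·6^2 + 5·6 + 5; sub 7 for 6: 7^(7 + 1) + 5·7^5 + 5·7^4 + 5·7^3 + 5·7^2 + 5·7 + 5; = 5862841; G_5 = 5862841−1 = 5862840
step 5: 5862840 = 7^(7 + 1) + 5·7^5 + 5·7^4 + 5·7^3 + 5·7^2 + 5·7 + 4; sub 8 for 7: 8^(8 + 1) + 5·8^5 + 5·8^4 + 5·8^3 + 5·8^2 + 5·8 + 4; = 134404972; G_6 = 134404972−1 = 134404971
step 6: 134404971 = 8^(8 + 1) + 5·8^5 + 5·8^4 + 5·8^3 + 5·8^2 + 5·8 + 3; sub 9 for 8: 9^(9 + 1) + 5·9^5 + 5·9^4 + 5·9^3 + 5·9^2 + 5·9 + 3; = 3487116549; G_7 = 3487116549−1 = 3487116548
step 7: 3487116548 = 9^(9 + 1) + 5·9^5 + 5·9^4 + 5·9^3 + 5·9^2 + 5·9 + 2; sub 10 for 9: 10^(10 + 1) + 5·10^5 + 5·10^4 + 5·10^3 + 5·10^2 + 5·10 + 2; = 100000555552; G_8 = 100000555552−1 = 100000555551
step 8: 100000555551 = 10^(10 + 1) + 5·10^5 + 5·10^4 + 5·10^3 + 5·10^2 + 5·10 + 1; sub 11 for 10: 11^(11 + 1) + 5·11^5 + 5·11^4 + 5·11^3 + 5·11^2 + 5·11 + 1; = 3138429262497; G_9 = 3138429262497−1 = 3138429262496

14, 110, 1281, 18750, 326591, 5862840, 134404971, 3487116548, 100000555551, 3138429262496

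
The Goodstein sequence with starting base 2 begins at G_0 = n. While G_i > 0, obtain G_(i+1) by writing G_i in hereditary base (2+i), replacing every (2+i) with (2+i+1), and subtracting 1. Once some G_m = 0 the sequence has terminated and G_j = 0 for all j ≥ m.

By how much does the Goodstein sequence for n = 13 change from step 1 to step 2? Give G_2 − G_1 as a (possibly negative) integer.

1171

step 0: 13 = 2^(2 + 1) + 2^2 + 1; sub 3 for 2: 3^(3 + 1) + 3^3 + 1; = 109; G_1 = 109−1 = 108
step 1: 108 = 3^(3 + 1) + 3^3; sub 4 for 3: 4^(4 + 1) + 4^4; = 1280; G_2 = 1280−1 = 1279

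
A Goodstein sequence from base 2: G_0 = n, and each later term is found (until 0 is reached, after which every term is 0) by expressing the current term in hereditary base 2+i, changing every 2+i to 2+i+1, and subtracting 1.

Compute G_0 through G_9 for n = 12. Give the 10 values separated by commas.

12, 107, 1065, 15685, 280019, 5764910, 134217867, 3486784574, 100000000211, 3138428376974

step 0: 12 = 2^(2 + 1) + 2^2; sub 3 for 2: 3^(3 + 1) + 3^3; = 108; G_1 = 108−1 = 107
step 1: 107 = 3^(3 + 1) + 2·3^2 + 2·3 + 2; sub 4 for 3: 4^(4 + 1) + 2·4^2 + 2·4 + 2; = 1066; G_2 = 1066−1 = 1065
step 2: 1065 = 4^(4 + 1) + 2·4^2 + 2·4 + 1; sub 5 for 4: 5^(5 + 1) + 2·5^2 + 2·5 + 1; = 15686; G_3 = 15686−1 = 15685
step 3: 15685 = 5^(5 + 1) + 2·5^2 + 2·5; sub 6 for 5: 6^(6 + 1) + 2·6^2 + 2·6; = 280020; G_4 = 280020−1 = 280019
step 4: 280019 = 6^(6 + 1) + 2·6^2 + 6 + 5; sub 7 for 6: 7^(7 + 1) + 2·7^2 + 7 + 5; = 5764911; G_5 = 5764911−1 = 5764910
step 5: 5764910 = 7^(7 + 1) + 2·7^2 + 7 + 4; sub 8 for 7: 8^(8 + 1) + 2·8^2 + 8 + 4; = 134217868; G_6 = 134217868−1 = 134217867
step 6: 134217867 = 8^(8 + 1) + 2·8^2 + 8 + 3; sub 9 for 8: 9^(9 + 1) + 2·9^2 + 9 + 3; = 3486784575; G_7 = 3486784575−1 = 3486784574
step 7: 3486784574 = 9^(9 + 1) + 2·9^2 + 9 + 2; sub 10 for 9: 10^(10 + 1) + 2·10^2 + 10 + 2; = 100000000212; G_8 = 100000000212−1 = 100000000211
step 8: 100000000211 = 10^(10 + 1) + 2·10^2 + 10 + 1; sub 11 for 10: 11^(11 + 1) + 2·11^2 + 11 + 1; = 3138428376975; G_9 = 3138428376975−1 = 3138428376974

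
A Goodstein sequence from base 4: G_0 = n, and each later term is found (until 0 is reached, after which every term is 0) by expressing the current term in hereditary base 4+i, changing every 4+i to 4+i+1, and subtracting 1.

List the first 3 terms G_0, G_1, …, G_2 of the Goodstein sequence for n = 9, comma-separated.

9, 10, 11

base 4: 9 = 2·4 + 1; at 5: 2·5 + 1 = 11; next = 10
base 5: 10 = 2·5; at 6: 2·6 = 12; next = 11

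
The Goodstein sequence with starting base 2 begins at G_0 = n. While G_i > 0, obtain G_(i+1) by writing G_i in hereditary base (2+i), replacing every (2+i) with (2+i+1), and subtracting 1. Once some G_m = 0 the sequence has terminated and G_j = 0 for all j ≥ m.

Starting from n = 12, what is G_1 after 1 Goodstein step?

[0] 12 ≡ 2^(2 + 1) + 2^2 (base 2). Lift 3: 108. −1: 107.
[1] 107 ≡ 3^(3 + 1) + 2·3^2 + 2·3 + 2 (base 3). Lift 4: 1066. −1: 1065.

107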